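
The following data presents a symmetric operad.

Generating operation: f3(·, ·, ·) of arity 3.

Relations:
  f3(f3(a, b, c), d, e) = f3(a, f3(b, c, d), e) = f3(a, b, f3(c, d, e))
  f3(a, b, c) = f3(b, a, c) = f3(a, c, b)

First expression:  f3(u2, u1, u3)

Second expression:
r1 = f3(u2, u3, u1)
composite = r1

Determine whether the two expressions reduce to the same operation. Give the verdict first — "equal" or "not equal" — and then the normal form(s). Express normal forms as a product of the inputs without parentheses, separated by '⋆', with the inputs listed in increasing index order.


equal; the common form is u1 ⋆ u2 ⋆ u3

Normal form of the first expression: u1 ⋆ u2 ⋆ u3
Normal form of the second expression: u1 ⋆ u2 ⋆ u3
Identical normal forms: equal.


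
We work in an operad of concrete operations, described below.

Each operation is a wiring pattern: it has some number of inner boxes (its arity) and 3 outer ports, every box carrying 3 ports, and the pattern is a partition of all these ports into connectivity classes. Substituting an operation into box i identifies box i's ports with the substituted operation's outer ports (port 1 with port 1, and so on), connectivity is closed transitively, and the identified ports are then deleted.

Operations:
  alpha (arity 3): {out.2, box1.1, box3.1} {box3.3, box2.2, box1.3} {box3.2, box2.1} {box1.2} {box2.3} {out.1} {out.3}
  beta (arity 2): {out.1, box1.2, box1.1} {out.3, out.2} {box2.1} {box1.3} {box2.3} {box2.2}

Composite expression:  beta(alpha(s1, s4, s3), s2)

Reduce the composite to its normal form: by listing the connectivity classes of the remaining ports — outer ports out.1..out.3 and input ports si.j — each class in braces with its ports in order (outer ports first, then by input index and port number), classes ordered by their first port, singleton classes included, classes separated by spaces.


{out.1, s1.1, s3.1} {out.2, out.3} {s1.2} {s1.3, s3.3, s4.2} {s2.1} {s2.2} {s2.3} {s3.2, s4.1} {s4.3}

Connectivity passes through glued beta-boundaries; trace each wire chain.
after alpha, the pattern on (s1, s4, s3) reads {out.1} {out.2, s1.1, s3.1} {out.3} {s1.2} {s1.3, s3.3, s4.2} {s3.2, s4.1} {s4.3} (out.j = its outer ports)
after beta, the pattern on (s1, s4, s3, s2) reads {out.1, s1.1, s3.1} {out.2, out.3} {s1.2} {s1.3, s3.3, s4.2} {s2.1} {s2.2} {s2.3} {s3.2, s4.1} {s4.3} (out.j = its outer ports)


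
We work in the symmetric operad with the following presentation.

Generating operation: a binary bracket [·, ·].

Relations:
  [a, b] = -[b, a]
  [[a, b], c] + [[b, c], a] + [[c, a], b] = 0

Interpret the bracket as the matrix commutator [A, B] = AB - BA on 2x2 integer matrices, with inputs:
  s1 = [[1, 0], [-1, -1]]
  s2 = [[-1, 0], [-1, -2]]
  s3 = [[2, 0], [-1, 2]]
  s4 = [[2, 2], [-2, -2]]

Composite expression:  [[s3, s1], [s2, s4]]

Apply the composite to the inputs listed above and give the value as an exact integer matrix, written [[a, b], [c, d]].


[[4, 0], [-8, -4]]

[s3, s1] = [[0, 0], [-2, 0]]
[s2, s4] = [[2, 2], [-2, -2]]
[[s3, s1], [s2, s4]] = [[4, 0], [-8, -4]]


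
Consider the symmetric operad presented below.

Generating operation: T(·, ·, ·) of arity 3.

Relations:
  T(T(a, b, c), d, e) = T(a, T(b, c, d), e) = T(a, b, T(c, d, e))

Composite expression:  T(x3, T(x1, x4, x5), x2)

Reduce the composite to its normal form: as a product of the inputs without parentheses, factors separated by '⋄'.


x3 ⋄ x1 ⋄ x4 ⋄ x5 ⋄ x2

Associativity of T dissolves the nesting; only the x-input order survives.
T(x1, x4, x5) spells out as x1 ⋄ x4 ⋄ x5
T(x3, T(x1, x4, x5), x2) spells out as x3 ⋄ x1 ⋄ x4 ⋄ x5 ⋄ x2


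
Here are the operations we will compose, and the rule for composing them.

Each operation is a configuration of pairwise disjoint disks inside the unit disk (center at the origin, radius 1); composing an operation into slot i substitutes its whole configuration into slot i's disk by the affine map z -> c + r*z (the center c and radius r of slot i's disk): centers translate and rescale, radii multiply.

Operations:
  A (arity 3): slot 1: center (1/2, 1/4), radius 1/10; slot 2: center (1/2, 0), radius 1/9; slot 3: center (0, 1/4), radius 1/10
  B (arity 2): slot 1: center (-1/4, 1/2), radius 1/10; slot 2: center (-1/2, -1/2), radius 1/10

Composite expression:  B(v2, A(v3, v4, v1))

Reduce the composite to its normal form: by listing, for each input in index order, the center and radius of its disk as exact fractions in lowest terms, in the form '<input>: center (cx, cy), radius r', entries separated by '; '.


Affine substitution under B: radii multiply and v-centers shift.
v2: after 1 affine step, its disk has center (-1/4, 1/2), radius 1/10
v3: after 2 affine steps, its disk has center (-9/20, -19/40), radius 1/100
v4: after 2 affine steps, its disk has center (-9/20, -1/2), radius 1/90
v1: after 2 affine steps, its disk has center (-1/2, -19/40), radius 1/100

v1: center (-1/2, -19/40), radius 1/100; v2: center (-1/4, 1/2), radius 1/10; v3: center (-9/20, -19/40), radius 1/100; v4: center (-9/20, -1/2), radius 1/90


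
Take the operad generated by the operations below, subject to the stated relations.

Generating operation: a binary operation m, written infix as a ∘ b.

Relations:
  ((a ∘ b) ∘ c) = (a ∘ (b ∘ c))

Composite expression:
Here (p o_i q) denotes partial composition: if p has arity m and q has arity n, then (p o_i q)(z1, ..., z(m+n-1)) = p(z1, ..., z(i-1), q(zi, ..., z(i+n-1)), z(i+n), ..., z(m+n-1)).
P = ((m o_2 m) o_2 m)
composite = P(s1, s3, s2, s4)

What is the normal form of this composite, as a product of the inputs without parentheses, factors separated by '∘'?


s1 ∘ s3 ∘ s2 ∘ s4

The m-tree's shape is irrelevant; the s-reading-order decides.
(s3 ∘ s2) spells out as s3 ∘ s2
((s3 ∘ s2) ∘ s4) spells out as s3 ∘ s2 ∘ s4
(s1 ∘ ((s3 ∘ s2) ∘ s4)) spells out as s1 ∘ s3 ∘ s2 ∘ s4


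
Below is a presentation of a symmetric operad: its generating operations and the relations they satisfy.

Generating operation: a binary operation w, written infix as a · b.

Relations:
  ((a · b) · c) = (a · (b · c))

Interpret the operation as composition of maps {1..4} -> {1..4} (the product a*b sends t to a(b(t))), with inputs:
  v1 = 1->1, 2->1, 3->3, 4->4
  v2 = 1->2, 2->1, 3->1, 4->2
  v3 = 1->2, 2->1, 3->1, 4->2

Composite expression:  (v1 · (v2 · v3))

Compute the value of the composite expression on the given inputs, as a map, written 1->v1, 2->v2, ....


1->1, 2->1, 3->1, 4->1


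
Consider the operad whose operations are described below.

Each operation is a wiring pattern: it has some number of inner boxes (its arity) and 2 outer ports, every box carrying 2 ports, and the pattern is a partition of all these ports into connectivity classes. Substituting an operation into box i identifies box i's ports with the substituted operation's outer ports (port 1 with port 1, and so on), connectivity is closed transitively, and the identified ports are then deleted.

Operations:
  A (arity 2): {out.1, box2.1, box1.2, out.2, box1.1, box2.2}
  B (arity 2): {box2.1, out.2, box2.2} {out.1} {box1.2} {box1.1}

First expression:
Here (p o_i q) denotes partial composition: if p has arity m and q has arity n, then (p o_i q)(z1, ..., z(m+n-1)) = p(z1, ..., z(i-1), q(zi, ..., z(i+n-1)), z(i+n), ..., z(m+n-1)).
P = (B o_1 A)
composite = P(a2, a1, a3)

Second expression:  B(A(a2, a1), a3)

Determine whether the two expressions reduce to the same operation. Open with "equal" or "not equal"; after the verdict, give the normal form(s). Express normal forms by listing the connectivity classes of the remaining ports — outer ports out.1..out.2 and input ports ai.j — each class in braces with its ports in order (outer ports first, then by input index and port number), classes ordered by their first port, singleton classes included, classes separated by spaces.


equal; the common form is {out.1} {out.2, a3.1, a3.2} {a1.1, a1.2, a2.1, a2.2}

Normal form of the first expression: {out.1} {out.2, a3.1, a3.2} {a1.1, a1.2, a2.1, a2.2}
Normal form of the second expression: {out.1} {out.2, a3.1, a3.2} {a1.1, a1.2, a2.1, a2.2}
Same normal form: equal.


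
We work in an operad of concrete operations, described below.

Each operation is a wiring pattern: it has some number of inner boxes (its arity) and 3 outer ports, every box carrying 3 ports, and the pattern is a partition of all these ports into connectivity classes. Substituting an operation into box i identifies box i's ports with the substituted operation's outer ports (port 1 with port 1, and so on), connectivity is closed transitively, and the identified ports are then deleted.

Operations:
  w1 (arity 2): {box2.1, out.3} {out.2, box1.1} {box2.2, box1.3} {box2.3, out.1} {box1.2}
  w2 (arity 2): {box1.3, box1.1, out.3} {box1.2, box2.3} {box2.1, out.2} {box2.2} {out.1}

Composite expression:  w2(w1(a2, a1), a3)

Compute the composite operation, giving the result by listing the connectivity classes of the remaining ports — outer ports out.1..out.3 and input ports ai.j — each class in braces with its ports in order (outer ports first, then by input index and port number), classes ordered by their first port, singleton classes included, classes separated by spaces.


{out.1} {out.2, a3.1} {out.3, a1.1, a1.3} {a1.2, a2.3} {a2.1, a3.3} {a2.2} {a3.2}


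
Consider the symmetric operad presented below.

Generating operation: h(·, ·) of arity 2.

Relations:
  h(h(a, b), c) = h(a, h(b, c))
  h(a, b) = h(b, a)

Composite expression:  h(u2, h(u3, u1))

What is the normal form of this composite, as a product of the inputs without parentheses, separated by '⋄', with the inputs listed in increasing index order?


u1 ⋄ u2 ⋄ u3

Key point: h commutes, so take the u-inputs in any fixed order.
h(u3, u1) unparenthesizes to u3 ⋄ u1
h(u2, h(u3, u1)) unparenthesizes to u2 ⋄ u3 ⋄ u1
putting the inputs in ascending order: u1 ⋄ u2 ⋄ u3


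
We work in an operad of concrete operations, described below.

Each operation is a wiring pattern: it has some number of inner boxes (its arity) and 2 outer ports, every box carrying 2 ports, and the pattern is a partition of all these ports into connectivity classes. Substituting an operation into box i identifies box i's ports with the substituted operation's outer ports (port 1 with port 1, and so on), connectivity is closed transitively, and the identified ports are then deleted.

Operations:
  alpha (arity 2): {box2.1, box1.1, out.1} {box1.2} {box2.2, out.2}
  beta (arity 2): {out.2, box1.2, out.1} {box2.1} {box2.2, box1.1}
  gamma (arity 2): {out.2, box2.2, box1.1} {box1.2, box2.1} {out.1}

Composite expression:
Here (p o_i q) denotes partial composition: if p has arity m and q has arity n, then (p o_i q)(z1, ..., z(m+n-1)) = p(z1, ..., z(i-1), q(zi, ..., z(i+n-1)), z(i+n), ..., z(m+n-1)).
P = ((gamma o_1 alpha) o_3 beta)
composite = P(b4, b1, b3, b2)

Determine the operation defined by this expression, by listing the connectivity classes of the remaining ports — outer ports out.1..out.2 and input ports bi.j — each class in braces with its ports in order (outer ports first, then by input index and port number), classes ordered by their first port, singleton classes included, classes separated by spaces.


{out.1} {out.2, b1.1, b1.2, b3.2, b4.1} {b2.1} {b2.2, b3.1} {b4.2}


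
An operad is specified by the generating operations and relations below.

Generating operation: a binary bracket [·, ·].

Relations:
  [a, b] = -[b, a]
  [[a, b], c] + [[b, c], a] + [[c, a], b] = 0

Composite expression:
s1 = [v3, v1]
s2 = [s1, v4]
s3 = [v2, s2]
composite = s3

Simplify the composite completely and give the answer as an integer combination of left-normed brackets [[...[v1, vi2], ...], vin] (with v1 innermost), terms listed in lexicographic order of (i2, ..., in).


[[[v1, v3], v4], v2]


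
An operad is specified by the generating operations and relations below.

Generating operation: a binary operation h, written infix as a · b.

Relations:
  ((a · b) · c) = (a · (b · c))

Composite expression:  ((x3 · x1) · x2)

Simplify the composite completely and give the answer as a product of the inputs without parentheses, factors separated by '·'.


x3 · x1 · x2

Every regrouping of h is equal, so read the x-inputs in written order.
(x3 · x1) flattens to x3 · x1
((x3 · x1) · x2) flattens to x3 · x1 · x2


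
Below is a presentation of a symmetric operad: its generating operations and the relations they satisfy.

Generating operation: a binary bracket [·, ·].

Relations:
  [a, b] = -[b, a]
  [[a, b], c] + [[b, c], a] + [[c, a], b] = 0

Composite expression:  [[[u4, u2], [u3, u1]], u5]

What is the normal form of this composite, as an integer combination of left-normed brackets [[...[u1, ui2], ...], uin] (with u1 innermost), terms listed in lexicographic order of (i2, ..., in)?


Left-normed coefficients sit on the u1-initial expansion words.
Composite bracket: [[[u4, u2], [u3, u1]], u5]
Expanding via [a, b] = ab - ba: 16 signed words (2^4 = 16).
Coefficients come from the u1-initial words:
  u1u3u2u4u5 appears with sign -1, giving the term -[[[[u1, u3], u2], u4], u5]
  u1u3u4u2u5 appears with sign +1, giving the term +[[[[u1, u3], u4], u2], u5]

-[[[[u1, u3], u2], u4], u5] + [[[[u1, u3], u4], u2], u5]


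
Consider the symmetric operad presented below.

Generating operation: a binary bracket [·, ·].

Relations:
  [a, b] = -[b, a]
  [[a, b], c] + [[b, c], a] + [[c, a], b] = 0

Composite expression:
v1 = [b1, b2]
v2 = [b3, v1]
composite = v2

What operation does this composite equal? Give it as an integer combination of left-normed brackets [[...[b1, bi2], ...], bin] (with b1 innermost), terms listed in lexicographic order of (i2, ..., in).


Antisymmetry and Jacobi reduce to b1-anchored left-normed brackets.
Composite bracket: [b3, [b1, b2]]
Each bracket splits as ab - ba, giving 4 signed words (2^2 = 4).
The b1-initial words carry the normal form:
  from b1b2b3, sign -1: term -[[b1, b2], b3]

-[[b1, b2], b3]


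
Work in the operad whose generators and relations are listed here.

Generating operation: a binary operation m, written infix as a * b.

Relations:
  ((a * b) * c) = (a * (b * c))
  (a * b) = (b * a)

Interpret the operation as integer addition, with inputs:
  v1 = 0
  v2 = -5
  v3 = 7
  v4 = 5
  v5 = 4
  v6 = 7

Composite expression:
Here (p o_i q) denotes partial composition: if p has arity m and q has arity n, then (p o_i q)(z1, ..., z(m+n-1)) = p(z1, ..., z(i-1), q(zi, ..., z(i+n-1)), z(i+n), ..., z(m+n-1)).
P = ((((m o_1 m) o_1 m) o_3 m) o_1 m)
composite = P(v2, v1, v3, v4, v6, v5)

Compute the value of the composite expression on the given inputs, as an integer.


(v2 * v1) = -5
((v2 * v1) * v3) = 2
(v4 * v6) = 12
(((v2 * v1) * v3) * (v4 * v6)) = 14
((((v2 * v1) * v3) * (v4 * v6)) * v5) = 18

18


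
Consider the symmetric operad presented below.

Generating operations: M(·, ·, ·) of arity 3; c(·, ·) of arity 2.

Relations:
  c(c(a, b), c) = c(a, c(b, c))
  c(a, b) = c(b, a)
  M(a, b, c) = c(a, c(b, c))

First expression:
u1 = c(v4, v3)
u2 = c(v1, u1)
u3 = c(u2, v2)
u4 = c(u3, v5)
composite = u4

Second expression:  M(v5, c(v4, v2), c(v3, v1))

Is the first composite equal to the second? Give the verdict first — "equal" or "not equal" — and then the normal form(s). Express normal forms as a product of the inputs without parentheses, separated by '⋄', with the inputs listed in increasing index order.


Reducing the first expression gives v1 ⋄ v2 ⋄ v3 ⋄ v4 ⋄ v5
Reducing the second expression gives v1 ⋄ v2 ⋄ v3 ⋄ v4 ⋄ v5
Identical normal forms: equal.

equal; both compose to v1 ⋄ v2 ⋄ v3 ⋄ v4 ⋄ v5


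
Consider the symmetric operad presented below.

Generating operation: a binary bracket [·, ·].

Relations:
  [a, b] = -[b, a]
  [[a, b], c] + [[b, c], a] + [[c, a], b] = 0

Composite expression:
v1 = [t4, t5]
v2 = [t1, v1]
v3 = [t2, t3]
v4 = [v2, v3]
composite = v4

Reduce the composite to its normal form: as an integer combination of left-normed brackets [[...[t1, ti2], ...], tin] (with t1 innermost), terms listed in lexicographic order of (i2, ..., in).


Antisymmetry and Jacobi reduce to t1-anchored left-normed brackets.
Composite bracket: [[t1, [t4, t5]], [t2, t3]]
Under [a, b] = ab - ba we get 16 signed associative words (2^4 = 16).
Collect the words opening with t1:
  t1t4t5t2t3 appears with sign +1, giving the term +[[[[t1, t4], t5], t2], t3]
  t1t4t5t3t2 appears with sign -1, giving the term -[[[[t1, t4], t5], t3], t2]
  t1t5t4t2t3 appears with sign -1, giving the term -[[[[t1, t5], t4], t2], t3]
  t1t5t4t3t2 appears with sign +1, giving the term +[[[[t1, t5], t4], t3], t2]

[[[[t1, t4], t5], t2], t3] - [[[[t1, t4], t5], t3], t2] - [[[[t1, t5], t4], t2], t3] + [[[[t1, t5], t4], t3], t2]


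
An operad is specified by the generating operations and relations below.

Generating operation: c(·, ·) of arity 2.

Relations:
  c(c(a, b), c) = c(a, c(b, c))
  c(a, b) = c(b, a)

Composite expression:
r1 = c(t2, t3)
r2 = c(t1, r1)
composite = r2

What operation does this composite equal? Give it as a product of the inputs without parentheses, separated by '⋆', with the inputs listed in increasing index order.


Any arrangement under c is one operation, so sort the t-inputs.
c(t2, t3) unparenthesizes to t2 ⋆ t3
c(t1, c(t2, t3)) unparenthesizes to t1 ⋆ t2 ⋆ t3
the factors in increasing index order: t1 ⋆ t2 ⋆ t3

t1 ⋆ t2 ⋆ t3


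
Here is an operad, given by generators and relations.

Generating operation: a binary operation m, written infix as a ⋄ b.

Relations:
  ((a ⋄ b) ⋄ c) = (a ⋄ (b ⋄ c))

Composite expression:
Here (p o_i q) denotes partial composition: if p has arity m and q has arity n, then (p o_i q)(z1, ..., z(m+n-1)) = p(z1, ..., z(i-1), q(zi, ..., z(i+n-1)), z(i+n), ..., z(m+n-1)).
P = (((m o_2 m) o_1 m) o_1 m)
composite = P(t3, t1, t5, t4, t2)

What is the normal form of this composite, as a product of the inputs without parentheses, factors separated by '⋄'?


t3 ⋄ t1 ⋄ t5 ⋄ t4 ⋄ t2

All parenthesizations of m agree; list the t-inputs left to right.
(t3 ⋄ t1) linearizes to t3 ⋄ t1
((t3 ⋄ t1) ⋄ t5) linearizes to t3 ⋄ t1 ⋄ t5
(t4 ⋄ t2) linearizes to t4 ⋄ t2
(((t3 ⋄ t1) ⋄ t5) ⋄ (t4 ⋄ t2)) linearizes to t3 ⋄ t1 ⋄ t5 ⋄ t4 ⋄ t2


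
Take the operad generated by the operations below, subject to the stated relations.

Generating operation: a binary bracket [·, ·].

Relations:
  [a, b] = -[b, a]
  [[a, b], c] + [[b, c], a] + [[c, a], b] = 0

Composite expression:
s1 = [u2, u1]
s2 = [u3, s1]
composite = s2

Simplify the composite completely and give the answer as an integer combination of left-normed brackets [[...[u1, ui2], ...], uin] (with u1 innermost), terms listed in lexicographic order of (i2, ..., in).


[[u1, u2], u3]

In the tensor algebra, words opening u1 carry the u1-anchored form.
Composite bracket: [u3, [u2, u1]]
Expanding via [a, b] = ab - ba: 4 signed words (2^2 = 4).
Only words starting with u1 matter:
  sign of u1u2u3 is +1, so it contributes +[[u1, u2], u3]


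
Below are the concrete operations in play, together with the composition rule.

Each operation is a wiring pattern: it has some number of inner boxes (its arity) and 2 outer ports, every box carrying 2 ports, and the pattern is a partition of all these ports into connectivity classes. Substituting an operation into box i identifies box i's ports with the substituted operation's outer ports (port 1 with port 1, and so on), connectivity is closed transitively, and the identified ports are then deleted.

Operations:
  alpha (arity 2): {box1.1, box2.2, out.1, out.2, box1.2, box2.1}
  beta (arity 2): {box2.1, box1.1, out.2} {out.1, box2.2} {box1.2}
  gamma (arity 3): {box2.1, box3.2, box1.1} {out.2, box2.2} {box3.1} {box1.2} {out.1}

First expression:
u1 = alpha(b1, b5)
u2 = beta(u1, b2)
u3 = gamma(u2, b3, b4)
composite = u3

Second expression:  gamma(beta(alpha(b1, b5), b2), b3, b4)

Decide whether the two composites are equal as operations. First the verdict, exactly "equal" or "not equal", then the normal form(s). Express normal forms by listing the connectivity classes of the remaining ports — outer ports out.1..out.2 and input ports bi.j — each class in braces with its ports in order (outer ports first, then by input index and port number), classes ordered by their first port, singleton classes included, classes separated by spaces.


In normal form, the first expression is {out.1} {out.2, b3.2} {b1.1, b1.2, b2.1, b5.1, b5.2} {b2.2, b3.1, b4.2} {b4.1}
In normal form, the second expression is {out.1} {out.2, b3.2} {b1.1, b1.2, b2.1, b5.1, b5.2} {b2.2, b3.1, b4.2} {b4.1}
The normal forms match — equal.

equal: each reduces to {out.1} {out.2, b3.2} {b1.1, b1.2, b2.1, b5.1, b5.2} {b2.2, b3.1, b4.2} {b4.1}


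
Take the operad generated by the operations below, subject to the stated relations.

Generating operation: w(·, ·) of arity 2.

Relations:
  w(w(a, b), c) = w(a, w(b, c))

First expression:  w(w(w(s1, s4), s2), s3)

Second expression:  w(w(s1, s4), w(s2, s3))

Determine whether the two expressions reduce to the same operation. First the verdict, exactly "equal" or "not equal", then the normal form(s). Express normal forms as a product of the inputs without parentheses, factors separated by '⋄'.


Normal form of the first expression: s1 ⋄ s4 ⋄ s2 ⋄ s3
Normal form of the second expression: s1 ⋄ s4 ⋄ s2 ⋄ s3
The forms coincide; equal.

equal: each reduces to s1 ⋄ s4 ⋄ s2 ⋄ s3


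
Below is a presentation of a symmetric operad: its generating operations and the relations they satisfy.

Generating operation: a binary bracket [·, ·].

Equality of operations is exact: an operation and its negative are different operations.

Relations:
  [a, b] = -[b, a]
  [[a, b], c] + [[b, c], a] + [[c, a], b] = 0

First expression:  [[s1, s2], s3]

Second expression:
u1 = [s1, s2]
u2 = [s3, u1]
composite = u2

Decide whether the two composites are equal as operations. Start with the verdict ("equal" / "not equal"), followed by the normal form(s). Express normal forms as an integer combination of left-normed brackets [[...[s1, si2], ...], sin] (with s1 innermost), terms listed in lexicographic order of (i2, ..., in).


Normal form of the first expression: [[s1, s2], s3]
Normal form of the second expression: -[[s1, s2], s3]
The forms do not match — not equal.

not equal; first: [[s1, s2], s3]; second: -[[s1, s2], s3]


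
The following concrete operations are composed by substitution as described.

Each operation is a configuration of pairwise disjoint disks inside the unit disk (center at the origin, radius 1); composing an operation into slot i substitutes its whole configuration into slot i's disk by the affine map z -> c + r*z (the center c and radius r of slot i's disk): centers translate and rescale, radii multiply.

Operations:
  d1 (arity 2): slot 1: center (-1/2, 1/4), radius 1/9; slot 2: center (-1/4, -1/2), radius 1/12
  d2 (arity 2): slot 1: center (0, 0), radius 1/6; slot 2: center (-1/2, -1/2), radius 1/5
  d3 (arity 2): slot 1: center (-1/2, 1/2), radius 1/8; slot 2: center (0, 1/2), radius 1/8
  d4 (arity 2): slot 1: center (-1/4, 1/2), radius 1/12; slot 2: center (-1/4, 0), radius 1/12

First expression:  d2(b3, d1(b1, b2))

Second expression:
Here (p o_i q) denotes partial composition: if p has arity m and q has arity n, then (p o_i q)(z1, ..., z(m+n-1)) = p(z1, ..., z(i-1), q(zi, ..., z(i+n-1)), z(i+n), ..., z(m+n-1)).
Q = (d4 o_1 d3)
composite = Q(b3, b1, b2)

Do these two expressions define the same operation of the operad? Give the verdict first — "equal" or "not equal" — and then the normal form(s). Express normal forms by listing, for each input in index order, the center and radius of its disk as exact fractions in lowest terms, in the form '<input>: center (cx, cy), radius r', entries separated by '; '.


Normal form of the first expression: b1: center (-3/5, -9/20), radius 1/45; b2: center (-11/20, -3/5), radius 1/60; b3: center (0, 0), radius 1/6
Normal form of the second expression: b1: center (-1/4, 13/24), radius 1/96; b2: center (-1/4, 0), radius 1/12; b3: center (-7/24, 13/24), radius 1/96
Distinct normal forms: not equal.

not equal — first b1: center (-3/5, -9/20), radius 1/45; b2: center (-11/20, -3/5), radius 1/60; b3: center (0, 0), radius 1/6, second b1: center (-1/4, 13/24), radius 1/96; b2: center (-1/4, 0), radius 1/12; b3: center (-7/24, 13/24), radius 1/96


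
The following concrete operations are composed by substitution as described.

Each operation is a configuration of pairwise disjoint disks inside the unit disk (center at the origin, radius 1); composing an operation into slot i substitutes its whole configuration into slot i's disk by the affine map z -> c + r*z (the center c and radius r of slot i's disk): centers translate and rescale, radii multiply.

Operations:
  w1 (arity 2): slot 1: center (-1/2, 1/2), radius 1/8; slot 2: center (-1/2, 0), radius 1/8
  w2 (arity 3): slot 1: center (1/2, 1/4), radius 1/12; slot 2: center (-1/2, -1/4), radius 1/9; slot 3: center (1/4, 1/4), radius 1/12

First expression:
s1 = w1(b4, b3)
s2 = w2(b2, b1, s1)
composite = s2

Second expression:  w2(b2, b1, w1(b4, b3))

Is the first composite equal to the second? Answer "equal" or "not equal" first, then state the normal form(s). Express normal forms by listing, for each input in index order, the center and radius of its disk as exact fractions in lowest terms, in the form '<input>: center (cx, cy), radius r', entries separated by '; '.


The first expression reduces to b1: center (-1/2, -1/4), radius 1/9; b2: center (1/2, 1/4), radius 1/12; b3: center (5/24, 1/4), radius 1/96; b4: center (5/24, 7/24), radius 1/96
The second expression reduces to b1: center (-1/2, -1/4), radius 1/9; b2: center (1/2, 1/4), radius 1/12; b3: center (5/24, 1/4), radius 1/96; b4: center (5/24, 7/24), radius 1/96
One common form — equal.

equal — both sides give b1: center (-1/2, -1/4), radius 1/9; b2: center (1/2, 1/4), radius 1/12; b3: center (5/24, 1/4), radius 1/96; b4: center (5/24, 7/24), radius 1/96


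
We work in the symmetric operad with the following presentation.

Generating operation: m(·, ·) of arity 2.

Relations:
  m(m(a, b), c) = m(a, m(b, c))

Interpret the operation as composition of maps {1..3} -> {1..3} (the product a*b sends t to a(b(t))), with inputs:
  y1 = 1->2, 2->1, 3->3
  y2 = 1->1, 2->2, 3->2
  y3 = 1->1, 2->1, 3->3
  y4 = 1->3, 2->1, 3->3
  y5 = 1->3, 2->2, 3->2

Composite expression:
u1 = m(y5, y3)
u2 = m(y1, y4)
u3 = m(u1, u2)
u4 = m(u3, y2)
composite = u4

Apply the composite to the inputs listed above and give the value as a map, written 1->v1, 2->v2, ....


1->2, 2->3, 3->3

m(y5, y3) = 1->3, 2->3, 3->2
m(y1, y4) = 1->3, 2->2, 3->3
m(m(y5, y3), m(y1, y4)) = 1->2, 2->3, 3->2
m(m(m(y5, y3), m(y1, y4)), y2) = 1->2, 2->3, 3->3


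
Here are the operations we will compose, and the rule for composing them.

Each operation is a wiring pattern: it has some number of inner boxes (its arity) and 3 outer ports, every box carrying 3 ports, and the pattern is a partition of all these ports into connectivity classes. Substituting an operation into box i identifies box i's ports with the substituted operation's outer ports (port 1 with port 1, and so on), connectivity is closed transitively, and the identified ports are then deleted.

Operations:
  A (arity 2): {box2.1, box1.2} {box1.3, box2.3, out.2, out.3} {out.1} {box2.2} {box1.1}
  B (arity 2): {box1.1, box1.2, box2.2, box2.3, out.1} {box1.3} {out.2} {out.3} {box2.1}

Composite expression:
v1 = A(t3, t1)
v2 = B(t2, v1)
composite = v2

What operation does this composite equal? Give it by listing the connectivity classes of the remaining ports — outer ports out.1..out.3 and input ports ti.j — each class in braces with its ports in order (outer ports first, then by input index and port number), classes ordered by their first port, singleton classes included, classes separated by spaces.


{out.1, t1.3, t2.1, t2.2, t3.3} {out.2} {out.3} {t1.1, t3.2} {t1.2} {t2.3} {t3.1}

Two ports join when wires chain via B-identified ports.
the subtree at A composes to {out.1} {out.2, out.3, t1.3, t3.3} {t1.1, t3.2} {t1.2} {t3.1} on (t3, t1); out.j = own outer ports
the subtree at B composes to {out.1, t1.3, t2.1, t2.2, t3.3} {out.2} {out.3} {t1.1, t3.2} {t1.2} {t2.3} {t3.1} on (t2, t3, t1); out.j = own outer ports


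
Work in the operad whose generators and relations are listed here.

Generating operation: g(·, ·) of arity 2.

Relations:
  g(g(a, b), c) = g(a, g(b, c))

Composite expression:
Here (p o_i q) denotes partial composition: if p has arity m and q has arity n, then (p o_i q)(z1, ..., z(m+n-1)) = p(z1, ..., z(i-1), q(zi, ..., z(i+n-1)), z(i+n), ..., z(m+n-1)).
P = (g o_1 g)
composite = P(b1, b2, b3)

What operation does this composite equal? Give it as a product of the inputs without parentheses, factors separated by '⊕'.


Every regrouping of g is equal, so read the b-inputs in written order.
g(b1, b2) flattens to b1 ⊕ b2
g(g(b1, b2), b3) flattens to b1 ⊕ b2 ⊕ b3

b1 ⊕ b2 ⊕ b3


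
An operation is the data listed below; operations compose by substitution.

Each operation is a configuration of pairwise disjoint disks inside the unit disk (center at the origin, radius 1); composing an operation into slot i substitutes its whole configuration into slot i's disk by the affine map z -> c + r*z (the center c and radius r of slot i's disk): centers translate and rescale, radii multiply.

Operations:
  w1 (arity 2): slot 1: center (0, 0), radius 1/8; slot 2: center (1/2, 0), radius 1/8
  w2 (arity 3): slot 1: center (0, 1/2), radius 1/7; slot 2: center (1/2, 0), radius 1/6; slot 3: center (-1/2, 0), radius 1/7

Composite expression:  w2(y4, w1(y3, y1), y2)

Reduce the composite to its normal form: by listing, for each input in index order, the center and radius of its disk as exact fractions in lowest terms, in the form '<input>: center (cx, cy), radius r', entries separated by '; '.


Nesting under w2 composes maps z -> c + r*z down each y-path.
for y4, the 1-step affine chain lands on center (0, 1/2), radius 1/7
for y3, the 2-step affine chain lands on center (1/2, 0), radius 1/48
for y1, the 2-step affine chain lands on center (7/12, 0), radius 1/48
for y2, the 1-step affine chain lands on center (-1/2, 0), radius 1/7

y1: center (7/12, 0), radius 1/48; y2: center (-1/2, 0), radius 1/7; y3: center (1/2, 0), radius 1/48; y4: center (0, 1/2), radius 1/7


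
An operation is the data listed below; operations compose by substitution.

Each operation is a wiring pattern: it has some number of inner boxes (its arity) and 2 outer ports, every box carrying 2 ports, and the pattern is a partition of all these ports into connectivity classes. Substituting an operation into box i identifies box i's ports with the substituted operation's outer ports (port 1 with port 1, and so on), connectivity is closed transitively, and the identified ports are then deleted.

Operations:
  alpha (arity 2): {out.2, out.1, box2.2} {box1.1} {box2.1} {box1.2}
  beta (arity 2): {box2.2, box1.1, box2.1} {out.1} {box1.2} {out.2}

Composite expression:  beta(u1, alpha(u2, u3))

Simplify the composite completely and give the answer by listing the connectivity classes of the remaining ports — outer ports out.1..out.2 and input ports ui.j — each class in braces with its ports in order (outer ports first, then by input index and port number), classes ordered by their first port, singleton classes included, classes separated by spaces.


{out.1} {out.2} {u1.1, u3.2} {u1.2} {u2.1} {u2.2} {u3.1}

Two ports join when wires chain via beta-identified ports.
stage alpha: inputs (u2, u3), connectivity {out.1, out.2, u3.2} {u2.1} {u2.2} {u3.1}, out.j its boundary
stage beta: inputs (u1, u2, u3), connectivity {out.1} {out.2} {u1.1, u3.2} {u1.2} {u2.1} {u2.2} {u3.1}, out.j its boundary


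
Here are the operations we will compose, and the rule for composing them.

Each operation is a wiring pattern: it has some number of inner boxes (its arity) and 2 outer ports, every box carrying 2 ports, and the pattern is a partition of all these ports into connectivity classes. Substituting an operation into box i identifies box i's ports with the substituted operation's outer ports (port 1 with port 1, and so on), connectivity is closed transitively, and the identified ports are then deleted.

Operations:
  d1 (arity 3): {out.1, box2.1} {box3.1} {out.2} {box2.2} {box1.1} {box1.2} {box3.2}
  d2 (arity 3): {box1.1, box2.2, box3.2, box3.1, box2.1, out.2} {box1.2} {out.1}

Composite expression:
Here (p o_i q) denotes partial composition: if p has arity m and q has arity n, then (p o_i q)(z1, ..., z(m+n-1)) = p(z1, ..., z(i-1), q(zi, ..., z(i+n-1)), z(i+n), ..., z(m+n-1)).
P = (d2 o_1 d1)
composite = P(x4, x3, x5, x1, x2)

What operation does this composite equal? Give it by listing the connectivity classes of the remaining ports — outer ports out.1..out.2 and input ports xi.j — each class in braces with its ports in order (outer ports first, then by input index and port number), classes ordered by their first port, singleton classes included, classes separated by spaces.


{out.1} {out.2, x1.1, x1.2, x2.1, x2.2, x3.1} {x3.2} {x4.1} {x4.2} {x5.1} {x5.2}


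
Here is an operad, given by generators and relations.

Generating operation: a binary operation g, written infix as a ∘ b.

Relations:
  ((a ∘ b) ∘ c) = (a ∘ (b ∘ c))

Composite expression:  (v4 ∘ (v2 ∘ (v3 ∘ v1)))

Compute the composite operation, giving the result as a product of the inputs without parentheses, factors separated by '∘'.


v4 ∘ v2 ∘ v3 ∘ v1

Every regrouping of g is equal, so read the v-inputs in written order.
(v3 ∘ v1) flattens to v3 ∘ v1
(v2 ∘ (v3 ∘ v1)) flattens to v2 ∘ v3 ∘ v1
(v4 ∘ (v2 ∘ (v3 ∘ v1))) flattens to v4 ∘ v2 ∘ v3 ∘ v1


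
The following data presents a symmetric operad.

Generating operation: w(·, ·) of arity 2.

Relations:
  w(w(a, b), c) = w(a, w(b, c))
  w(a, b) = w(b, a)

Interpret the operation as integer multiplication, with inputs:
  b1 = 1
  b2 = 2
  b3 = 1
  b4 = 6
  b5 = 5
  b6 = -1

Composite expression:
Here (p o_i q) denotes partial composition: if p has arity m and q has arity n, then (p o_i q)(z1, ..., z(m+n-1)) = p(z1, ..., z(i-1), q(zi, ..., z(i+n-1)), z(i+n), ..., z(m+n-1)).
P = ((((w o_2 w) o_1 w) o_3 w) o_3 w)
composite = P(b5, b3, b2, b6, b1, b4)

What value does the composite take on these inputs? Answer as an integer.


-60


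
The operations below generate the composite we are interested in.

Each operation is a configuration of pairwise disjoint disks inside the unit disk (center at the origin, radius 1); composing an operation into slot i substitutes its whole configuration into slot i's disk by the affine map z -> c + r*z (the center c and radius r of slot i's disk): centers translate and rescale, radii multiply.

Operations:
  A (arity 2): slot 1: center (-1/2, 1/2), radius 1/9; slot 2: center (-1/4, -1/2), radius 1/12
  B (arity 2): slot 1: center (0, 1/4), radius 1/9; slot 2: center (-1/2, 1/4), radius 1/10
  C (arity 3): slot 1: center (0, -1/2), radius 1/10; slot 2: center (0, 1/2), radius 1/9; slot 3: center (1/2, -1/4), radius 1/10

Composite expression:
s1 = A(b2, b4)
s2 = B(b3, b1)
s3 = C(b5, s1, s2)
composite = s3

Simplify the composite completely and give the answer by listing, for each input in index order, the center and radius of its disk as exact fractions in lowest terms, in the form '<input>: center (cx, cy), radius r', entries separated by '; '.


b1: center (9/20, -9/40), radius 1/100; b2: center (-1/18, 5/9), radius 1/81; b3: center (1/2, -9/40), radius 1/90; b4: center (-1/36, 4/9), radius 1/108; b5: center (0, -1/2), radius 1/10


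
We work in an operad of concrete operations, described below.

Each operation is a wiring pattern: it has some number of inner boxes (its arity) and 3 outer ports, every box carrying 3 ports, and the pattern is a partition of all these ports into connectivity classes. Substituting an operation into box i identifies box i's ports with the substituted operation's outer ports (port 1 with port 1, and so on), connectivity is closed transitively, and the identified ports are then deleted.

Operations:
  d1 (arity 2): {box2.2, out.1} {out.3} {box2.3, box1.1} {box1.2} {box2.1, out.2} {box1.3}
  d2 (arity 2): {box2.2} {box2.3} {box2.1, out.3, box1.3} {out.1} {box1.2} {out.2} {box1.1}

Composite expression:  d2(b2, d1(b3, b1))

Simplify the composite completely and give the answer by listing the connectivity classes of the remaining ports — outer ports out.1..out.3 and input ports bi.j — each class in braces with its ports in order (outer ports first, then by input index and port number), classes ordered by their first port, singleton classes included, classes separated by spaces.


Reachability decides: close wires over d2-identified ports.
the subtree at d1 composes to {out.1, b1.2} {out.2, b1.1} {out.3} {b1.3, b3.1} {b3.2} {b3.3} on (b3, b1); out.j = own outer ports
the subtree at d2 composes to {out.1} {out.2} {out.3, b1.2, b2.3} {b1.1} {b1.3, b3.1} {b2.1} {b2.2} {b3.2} {b3.3} on (b2, b3, b1); out.j = own outer ports

{out.1} {out.2} {out.3, b1.2, b2.3} {b1.1} {b1.3, b3.1} {b2.1} {b2.2} {b3.2} {b3.3}


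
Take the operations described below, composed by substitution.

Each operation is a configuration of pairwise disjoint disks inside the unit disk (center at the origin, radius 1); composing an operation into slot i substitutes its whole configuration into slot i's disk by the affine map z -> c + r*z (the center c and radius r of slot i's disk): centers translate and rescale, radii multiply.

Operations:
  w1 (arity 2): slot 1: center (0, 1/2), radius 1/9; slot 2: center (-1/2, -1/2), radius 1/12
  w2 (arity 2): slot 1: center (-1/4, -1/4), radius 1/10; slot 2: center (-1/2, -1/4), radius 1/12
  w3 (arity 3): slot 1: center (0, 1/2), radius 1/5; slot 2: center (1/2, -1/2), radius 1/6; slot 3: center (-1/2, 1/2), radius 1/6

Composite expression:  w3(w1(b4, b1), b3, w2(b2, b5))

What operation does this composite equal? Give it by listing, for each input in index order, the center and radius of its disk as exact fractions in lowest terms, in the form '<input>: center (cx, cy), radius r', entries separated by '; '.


b1: center (-1/10, 2/5), radius 1/60; b2: center (-13/24, 11/24), radius 1/60; b3: center (1/2, -1/2), radius 1/6; b4: center (0, 3/5), radius 1/45; b5: center (-7/12, 11/24), radius 1/72


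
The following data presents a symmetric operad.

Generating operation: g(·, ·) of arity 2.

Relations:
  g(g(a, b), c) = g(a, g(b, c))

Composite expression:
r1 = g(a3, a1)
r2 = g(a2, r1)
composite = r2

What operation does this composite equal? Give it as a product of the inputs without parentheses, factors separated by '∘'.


a2 ∘ a3 ∘ a1

The g-tree's shape is irrelevant; the a-reading-order decides.
g(a3, a1) spells out as a3 ∘ a1
g(a2, g(a3, a1)) spells out as a2 ∘ a3 ∘ a1


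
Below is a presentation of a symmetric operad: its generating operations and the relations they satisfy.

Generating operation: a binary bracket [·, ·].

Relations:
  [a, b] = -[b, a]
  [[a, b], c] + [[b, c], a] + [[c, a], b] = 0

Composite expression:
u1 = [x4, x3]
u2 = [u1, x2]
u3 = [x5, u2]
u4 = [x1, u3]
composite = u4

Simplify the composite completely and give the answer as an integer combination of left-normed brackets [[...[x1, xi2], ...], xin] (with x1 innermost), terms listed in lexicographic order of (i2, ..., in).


-[[[[x1, x2], x3], x4], x5] + [[[[x1, x2], x4], x3], x5] + [[[[x1, x3], x4], x2], x5] - [[[[x1, x4], x3], x2], x5] + [[[[x1, x5], x2], x3], x4] - [[[[x1, x5], x2], x4], x3] - [[[[x1, x5], x3], x4], x2] + [[[[x1, x5], x4], x3], x2]

Expand each bracket as ab - ba; the x1-initial words give the coefficients.
Composite bracket: [x1, [x5, [[x4, x3], x2]]]
Full expansion: 16 signed words from ab - ba (2^4 = 16).
The x1-initial words carry the normal form:
  from x1x2x3x4x5, sign -1: term -[[[[x1, x2], x3], x4], x5]
  from x1x2x4x3x5, sign +1: term +[[[[x1, x2], x4], x3], x5]
  from x1x3x4x2x5, sign +1: term +[[[[x1, x3], x4], x2], x5]
  from x1x4x3x2x5, sign -1: term -[[[[x1, x4], x3], x2], x5]
  from x1x5x2x3x4, sign +1: term +[[[[x1, x5], x2], x3], x4]
  from x1x5x2x4x3, sign -1: term -[[[[x1, x5], x2], x4], x3]
  from x1x5x3x4x2, sign -1: term -[[[[x1, x5], x3], x4], x2]
  from x1x5x4x3x2, sign +1: term +[[[[x1, x5], x4], x3], x2]
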